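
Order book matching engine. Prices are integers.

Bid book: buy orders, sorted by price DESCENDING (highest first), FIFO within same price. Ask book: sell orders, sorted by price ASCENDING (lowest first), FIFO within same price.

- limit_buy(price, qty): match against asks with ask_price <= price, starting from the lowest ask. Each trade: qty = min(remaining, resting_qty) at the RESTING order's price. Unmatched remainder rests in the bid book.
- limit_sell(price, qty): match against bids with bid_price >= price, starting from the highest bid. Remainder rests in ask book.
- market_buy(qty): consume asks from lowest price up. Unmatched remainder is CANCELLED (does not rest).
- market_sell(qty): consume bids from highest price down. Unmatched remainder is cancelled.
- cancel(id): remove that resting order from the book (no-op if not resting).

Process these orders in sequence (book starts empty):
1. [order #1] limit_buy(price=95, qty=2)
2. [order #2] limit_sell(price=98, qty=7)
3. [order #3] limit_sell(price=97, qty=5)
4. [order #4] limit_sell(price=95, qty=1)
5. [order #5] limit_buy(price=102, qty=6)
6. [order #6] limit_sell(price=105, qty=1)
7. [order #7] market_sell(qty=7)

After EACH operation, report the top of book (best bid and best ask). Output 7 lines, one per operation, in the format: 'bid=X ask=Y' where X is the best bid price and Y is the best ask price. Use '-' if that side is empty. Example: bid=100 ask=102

Answer: bid=95 ask=-
bid=95 ask=98
bid=95 ask=97
bid=95 ask=97
bid=95 ask=98
bid=95 ask=98
bid=- ask=98

Derivation:
After op 1 [order #1] limit_buy(price=95, qty=2): fills=none; bids=[#1:2@95] asks=[-]
After op 2 [order #2] limit_sell(price=98, qty=7): fills=none; bids=[#1:2@95] asks=[#2:7@98]
After op 3 [order #3] limit_sell(price=97, qty=5): fills=none; bids=[#1:2@95] asks=[#3:5@97 #2:7@98]
After op 4 [order #4] limit_sell(price=95, qty=1): fills=#1x#4:1@95; bids=[#1:1@95] asks=[#3:5@97 #2:7@98]
After op 5 [order #5] limit_buy(price=102, qty=6): fills=#5x#3:5@97 #5x#2:1@98; bids=[#1:1@95] asks=[#2:6@98]
After op 6 [order #6] limit_sell(price=105, qty=1): fills=none; bids=[#1:1@95] asks=[#2:6@98 #6:1@105]
After op 7 [order #7] market_sell(qty=7): fills=#1x#7:1@95; bids=[-] asks=[#2:6@98 #6:1@105]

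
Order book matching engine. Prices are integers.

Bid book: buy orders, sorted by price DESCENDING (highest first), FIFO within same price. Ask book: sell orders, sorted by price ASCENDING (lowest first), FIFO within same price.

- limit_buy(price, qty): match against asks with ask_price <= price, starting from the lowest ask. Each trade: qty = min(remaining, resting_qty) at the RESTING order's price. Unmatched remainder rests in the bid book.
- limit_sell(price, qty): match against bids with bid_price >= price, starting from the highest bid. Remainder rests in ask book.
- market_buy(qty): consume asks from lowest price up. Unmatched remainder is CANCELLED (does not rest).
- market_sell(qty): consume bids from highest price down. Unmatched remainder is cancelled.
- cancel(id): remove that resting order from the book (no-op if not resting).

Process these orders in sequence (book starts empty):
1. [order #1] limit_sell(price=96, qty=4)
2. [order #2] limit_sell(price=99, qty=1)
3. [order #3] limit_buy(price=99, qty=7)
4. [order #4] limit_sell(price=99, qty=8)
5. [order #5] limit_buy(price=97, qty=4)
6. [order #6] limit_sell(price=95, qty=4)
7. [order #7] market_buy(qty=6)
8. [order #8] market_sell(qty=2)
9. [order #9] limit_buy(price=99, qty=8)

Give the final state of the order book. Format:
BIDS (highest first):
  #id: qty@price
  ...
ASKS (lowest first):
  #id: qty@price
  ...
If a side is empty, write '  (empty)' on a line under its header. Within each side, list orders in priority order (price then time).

Answer: BIDS (highest first):
  #9: 8@99
ASKS (lowest first):
  (empty)

Derivation:
After op 1 [order #1] limit_sell(price=96, qty=4): fills=none; bids=[-] asks=[#1:4@96]
After op 2 [order #2] limit_sell(price=99, qty=1): fills=none; bids=[-] asks=[#1:4@96 #2:1@99]
After op 3 [order #3] limit_buy(price=99, qty=7): fills=#3x#1:4@96 #3x#2:1@99; bids=[#3:2@99] asks=[-]
After op 4 [order #4] limit_sell(price=99, qty=8): fills=#3x#4:2@99; bids=[-] asks=[#4:6@99]
After op 5 [order #5] limit_buy(price=97, qty=4): fills=none; bids=[#5:4@97] asks=[#4:6@99]
After op 6 [order #6] limit_sell(price=95, qty=4): fills=#5x#6:4@97; bids=[-] asks=[#4:6@99]
After op 7 [order #7] market_buy(qty=6): fills=#7x#4:6@99; bids=[-] asks=[-]
After op 8 [order #8] market_sell(qty=2): fills=none; bids=[-] asks=[-]
After op 9 [order #9] limit_buy(price=99, qty=8): fills=none; bids=[#9:8@99] asks=[-]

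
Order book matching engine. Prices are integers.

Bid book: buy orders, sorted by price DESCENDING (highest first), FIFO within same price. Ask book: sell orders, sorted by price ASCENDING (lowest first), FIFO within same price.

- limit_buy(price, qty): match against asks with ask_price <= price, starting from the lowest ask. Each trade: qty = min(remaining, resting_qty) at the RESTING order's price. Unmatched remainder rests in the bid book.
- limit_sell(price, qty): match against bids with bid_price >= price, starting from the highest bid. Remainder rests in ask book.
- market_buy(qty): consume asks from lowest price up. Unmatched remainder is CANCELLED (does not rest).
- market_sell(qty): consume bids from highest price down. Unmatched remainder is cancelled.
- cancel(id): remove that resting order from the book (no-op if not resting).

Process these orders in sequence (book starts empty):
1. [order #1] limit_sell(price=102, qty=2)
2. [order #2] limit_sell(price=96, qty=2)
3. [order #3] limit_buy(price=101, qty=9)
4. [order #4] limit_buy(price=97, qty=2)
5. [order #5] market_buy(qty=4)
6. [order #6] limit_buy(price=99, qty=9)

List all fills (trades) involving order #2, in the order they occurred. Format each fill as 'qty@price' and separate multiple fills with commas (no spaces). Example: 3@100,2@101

Answer: 2@96

Derivation:
After op 1 [order #1] limit_sell(price=102, qty=2): fills=none; bids=[-] asks=[#1:2@102]
After op 2 [order #2] limit_sell(price=96, qty=2): fills=none; bids=[-] asks=[#2:2@96 #1:2@102]
After op 3 [order #3] limit_buy(price=101, qty=9): fills=#3x#2:2@96; bids=[#3:7@101] asks=[#1:2@102]
After op 4 [order #4] limit_buy(price=97, qty=2): fills=none; bids=[#3:7@101 #4:2@97] asks=[#1:2@102]
After op 5 [order #5] market_buy(qty=4): fills=#5x#1:2@102; bids=[#3:7@101 #4:2@97] asks=[-]
After op 6 [order #6] limit_buy(price=99, qty=9): fills=none; bids=[#3:7@101 #6:9@99 #4:2@97] asks=[-]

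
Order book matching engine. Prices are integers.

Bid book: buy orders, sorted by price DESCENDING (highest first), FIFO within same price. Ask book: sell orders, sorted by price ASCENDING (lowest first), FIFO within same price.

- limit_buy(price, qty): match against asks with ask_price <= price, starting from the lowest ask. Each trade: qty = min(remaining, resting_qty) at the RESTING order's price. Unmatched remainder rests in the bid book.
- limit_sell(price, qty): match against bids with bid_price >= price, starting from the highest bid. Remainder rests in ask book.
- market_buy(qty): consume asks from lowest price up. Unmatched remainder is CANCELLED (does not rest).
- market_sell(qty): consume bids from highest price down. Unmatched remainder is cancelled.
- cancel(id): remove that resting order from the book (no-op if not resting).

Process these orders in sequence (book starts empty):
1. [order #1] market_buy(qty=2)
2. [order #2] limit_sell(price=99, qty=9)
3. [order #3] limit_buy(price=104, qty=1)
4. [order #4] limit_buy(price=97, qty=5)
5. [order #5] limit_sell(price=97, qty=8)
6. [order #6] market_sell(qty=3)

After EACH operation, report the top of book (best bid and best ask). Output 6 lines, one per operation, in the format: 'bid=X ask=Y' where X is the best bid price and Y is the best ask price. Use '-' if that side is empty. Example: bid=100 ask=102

After op 1 [order #1] market_buy(qty=2): fills=none; bids=[-] asks=[-]
After op 2 [order #2] limit_sell(price=99, qty=9): fills=none; bids=[-] asks=[#2:9@99]
After op 3 [order #3] limit_buy(price=104, qty=1): fills=#3x#2:1@99; bids=[-] asks=[#2:8@99]
After op 4 [order #4] limit_buy(price=97, qty=5): fills=none; bids=[#4:5@97] asks=[#2:8@99]
After op 5 [order #5] limit_sell(price=97, qty=8): fills=#4x#5:5@97; bids=[-] asks=[#5:3@97 #2:8@99]
After op 6 [order #6] market_sell(qty=3): fills=none; bids=[-] asks=[#5:3@97 #2:8@99]

Answer: bid=- ask=-
bid=- ask=99
bid=- ask=99
bid=97 ask=99
bid=- ask=97
bid=- ask=97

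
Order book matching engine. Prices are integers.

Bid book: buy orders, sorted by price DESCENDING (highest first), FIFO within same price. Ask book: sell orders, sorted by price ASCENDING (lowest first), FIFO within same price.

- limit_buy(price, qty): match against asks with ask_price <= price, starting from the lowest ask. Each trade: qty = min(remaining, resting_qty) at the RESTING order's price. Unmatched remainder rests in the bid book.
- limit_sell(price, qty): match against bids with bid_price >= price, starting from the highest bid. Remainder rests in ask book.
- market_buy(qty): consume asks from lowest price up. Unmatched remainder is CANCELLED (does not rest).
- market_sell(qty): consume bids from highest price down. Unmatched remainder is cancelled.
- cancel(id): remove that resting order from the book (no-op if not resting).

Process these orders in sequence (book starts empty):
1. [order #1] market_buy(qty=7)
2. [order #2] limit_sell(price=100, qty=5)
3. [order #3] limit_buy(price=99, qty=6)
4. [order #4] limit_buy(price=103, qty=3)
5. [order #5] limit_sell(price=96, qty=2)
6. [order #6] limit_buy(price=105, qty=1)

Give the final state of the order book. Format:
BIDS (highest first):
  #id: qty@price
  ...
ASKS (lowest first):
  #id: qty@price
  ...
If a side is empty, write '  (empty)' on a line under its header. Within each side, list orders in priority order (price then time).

After op 1 [order #1] market_buy(qty=7): fills=none; bids=[-] asks=[-]
After op 2 [order #2] limit_sell(price=100, qty=5): fills=none; bids=[-] asks=[#2:5@100]
After op 3 [order #3] limit_buy(price=99, qty=6): fills=none; bids=[#3:6@99] asks=[#2:5@100]
After op 4 [order #4] limit_buy(price=103, qty=3): fills=#4x#2:3@100; bids=[#3:6@99] asks=[#2:2@100]
After op 5 [order #5] limit_sell(price=96, qty=2): fills=#3x#5:2@99; bids=[#3:4@99] asks=[#2:2@100]
After op 6 [order #6] limit_buy(price=105, qty=1): fills=#6x#2:1@100; bids=[#3:4@99] asks=[#2:1@100]

Answer: BIDS (highest first):
  #3: 4@99
ASKS (lowest first):
  #2: 1@100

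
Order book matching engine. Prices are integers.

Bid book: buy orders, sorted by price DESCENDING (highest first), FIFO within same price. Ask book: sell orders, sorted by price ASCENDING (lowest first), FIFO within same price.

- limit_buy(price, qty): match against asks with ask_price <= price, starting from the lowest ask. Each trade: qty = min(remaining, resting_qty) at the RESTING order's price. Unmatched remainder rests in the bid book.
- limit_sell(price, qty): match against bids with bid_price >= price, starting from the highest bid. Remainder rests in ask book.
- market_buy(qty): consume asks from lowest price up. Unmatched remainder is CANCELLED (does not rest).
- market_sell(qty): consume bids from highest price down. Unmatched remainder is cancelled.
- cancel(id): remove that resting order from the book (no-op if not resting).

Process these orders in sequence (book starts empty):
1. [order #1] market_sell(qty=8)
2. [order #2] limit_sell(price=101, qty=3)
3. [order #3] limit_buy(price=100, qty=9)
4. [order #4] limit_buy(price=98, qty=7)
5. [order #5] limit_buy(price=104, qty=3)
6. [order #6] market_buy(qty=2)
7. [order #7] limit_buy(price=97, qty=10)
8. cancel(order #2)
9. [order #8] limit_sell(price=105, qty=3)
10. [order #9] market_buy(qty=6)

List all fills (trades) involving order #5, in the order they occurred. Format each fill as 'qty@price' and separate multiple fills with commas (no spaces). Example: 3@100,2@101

After op 1 [order #1] market_sell(qty=8): fills=none; bids=[-] asks=[-]
After op 2 [order #2] limit_sell(price=101, qty=3): fills=none; bids=[-] asks=[#2:3@101]
After op 3 [order #3] limit_buy(price=100, qty=9): fills=none; bids=[#3:9@100] asks=[#2:3@101]
After op 4 [order #4] limit_buy(price=98, qty=7): fills=none; bids=[#3:9@100 #4:7@98] asks=[#2:3@101]
After op 5 [order #5] limit_buy(price=104, qty=3): fills=#5x#2:3@101; bids=[#3:9@100 #4:7@98] asks=[-]
After op 6 [order #6] market_buy(qty=2): fills=none; bids=[#3:9@100 #4:7@98] asks=[-]
After op 7 [order #7] limit_buy(price=97, qty=10): fills=none; bids=[#3:9@100 #4:7@98 #7:10@97] asks=[-]
After op 8 cancel(order #2): fills=none; bids=[#3:9@100 #4:7@98 #7:10@97] asks=[-]
After op 9 [order #8] limit_sell(price=105, qty=3): fills=none; bids=[#3:9@100 #4:7@98 #7:10@97] asks=[#8:3@105]
After op 10 [order #9] market_buy(qty=6): fills=#9x#8:3@105; bids=[#3:9@100 #4:7@98 #7:10@97] asks=[-]

Answer: 3@101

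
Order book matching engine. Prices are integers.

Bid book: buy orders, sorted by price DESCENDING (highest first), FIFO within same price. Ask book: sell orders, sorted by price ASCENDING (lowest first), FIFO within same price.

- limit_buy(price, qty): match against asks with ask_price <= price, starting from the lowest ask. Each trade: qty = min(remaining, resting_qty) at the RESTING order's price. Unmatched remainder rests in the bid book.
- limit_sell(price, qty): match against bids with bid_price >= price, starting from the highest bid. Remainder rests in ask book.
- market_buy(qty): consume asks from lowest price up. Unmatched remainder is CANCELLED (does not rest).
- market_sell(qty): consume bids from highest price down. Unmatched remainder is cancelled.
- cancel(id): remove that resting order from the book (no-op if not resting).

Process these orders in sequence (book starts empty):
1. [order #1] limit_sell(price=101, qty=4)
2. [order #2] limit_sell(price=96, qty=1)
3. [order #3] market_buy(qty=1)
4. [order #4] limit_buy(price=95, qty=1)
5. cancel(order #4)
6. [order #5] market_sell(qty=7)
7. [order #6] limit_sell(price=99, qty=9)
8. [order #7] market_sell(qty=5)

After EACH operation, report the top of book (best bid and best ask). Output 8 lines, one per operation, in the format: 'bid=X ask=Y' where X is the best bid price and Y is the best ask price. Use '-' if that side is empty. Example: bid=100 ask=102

Answer: bid=- ask=101
bid=- ask=96
bid=- ask=101
bid=95 ask=101
bid=- ask=101
bid=- ask=101
bid=- ask=99
bid=- ask=99

Derivation:
After op 1 [order #1] limit_sell(price=101, qty=4): fills=none; bids=[-] asks=[#1:4@101]
After op 2 [order #2] limit_sell(price=96, qty=1): fills=none; bids=[-] asks=[#2:1@96 #1:4@101]
After op 3 [order #3] market_buy(qty=1): fills=#3x#2:1@96; bids=[-] asks=[#1:4@101]
After op 4 [order #4] limit_buy(price=95, qty=1): fills=none; bids=[#4:1@95] asks=[#1:4@101]
After op 5 cancel(order #4): fills=none; bids=[-] asks=[#1:4@101]
After op 6 [order #5] market_sell(qty=7): fills=none; bids=[-] asks=[#1:4@101]
After op 7 [order #6] limit_sell(price=99, qty=9): fills=none; bids=[-] asks=[#6:9@99 #1:4@101]
After op 8 [order #7] market_sell(qty=5): fills=none; bids=[-] asks=[#6:9@99 #1:4@101]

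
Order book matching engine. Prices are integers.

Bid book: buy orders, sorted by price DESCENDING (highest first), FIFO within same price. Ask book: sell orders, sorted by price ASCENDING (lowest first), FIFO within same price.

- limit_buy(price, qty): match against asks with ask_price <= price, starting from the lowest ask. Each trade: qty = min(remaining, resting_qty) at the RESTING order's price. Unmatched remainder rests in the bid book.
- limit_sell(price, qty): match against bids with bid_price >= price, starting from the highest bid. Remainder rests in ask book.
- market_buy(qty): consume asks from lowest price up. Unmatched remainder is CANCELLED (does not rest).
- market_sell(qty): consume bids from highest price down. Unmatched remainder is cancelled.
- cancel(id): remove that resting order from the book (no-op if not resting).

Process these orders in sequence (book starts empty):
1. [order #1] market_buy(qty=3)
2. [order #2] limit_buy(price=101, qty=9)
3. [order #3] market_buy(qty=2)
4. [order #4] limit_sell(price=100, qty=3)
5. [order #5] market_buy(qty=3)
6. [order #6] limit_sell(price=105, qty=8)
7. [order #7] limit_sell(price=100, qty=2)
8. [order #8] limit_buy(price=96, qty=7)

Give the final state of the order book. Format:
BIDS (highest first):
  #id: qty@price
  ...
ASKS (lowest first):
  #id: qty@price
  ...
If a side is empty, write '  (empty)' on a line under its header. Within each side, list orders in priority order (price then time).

After op 1 [order #1] market_buy(qty=3): fills=none; bids=[-] asks=[-]
After op 2 [order #2] limit_buy(price=101, qty=9): fills=none; bids=[#2:9@101] asks=[-]
After op 3 [order #3] market_buy(qty=2): fills=none; bids=[#2:9@101] asks=[-]
After op 4 [order #4] limit_sell(price=100, qty=3): fills=#2x#4:3@101; bids=[#2:6@101] asks=[-]
After op 5 [order #5] market_buy(qty=3): fills=none; bids=[#2:6@101] asks=[-]
After op 6 [order #6] limit_sell(price=105, qty=8): fills=none; bids=[#2:6@101] asks=[#6:8@105]
After op 7 [order #7] limit_sell(price=100, qty=2): fills=#2x#7:2@101; bids=[#2:4@101] asks=[#6:8@105]
After op 8 [order #8] limit_buy(price=96, qty=7): fills=none; bids=[#2:4@101 #8:7@96] asks=[#6:8@105]

Answer: BIDS (highest first):
  #2: 4@101
  #8: 7@96
ASKS (lowest first):
  #6: 8@105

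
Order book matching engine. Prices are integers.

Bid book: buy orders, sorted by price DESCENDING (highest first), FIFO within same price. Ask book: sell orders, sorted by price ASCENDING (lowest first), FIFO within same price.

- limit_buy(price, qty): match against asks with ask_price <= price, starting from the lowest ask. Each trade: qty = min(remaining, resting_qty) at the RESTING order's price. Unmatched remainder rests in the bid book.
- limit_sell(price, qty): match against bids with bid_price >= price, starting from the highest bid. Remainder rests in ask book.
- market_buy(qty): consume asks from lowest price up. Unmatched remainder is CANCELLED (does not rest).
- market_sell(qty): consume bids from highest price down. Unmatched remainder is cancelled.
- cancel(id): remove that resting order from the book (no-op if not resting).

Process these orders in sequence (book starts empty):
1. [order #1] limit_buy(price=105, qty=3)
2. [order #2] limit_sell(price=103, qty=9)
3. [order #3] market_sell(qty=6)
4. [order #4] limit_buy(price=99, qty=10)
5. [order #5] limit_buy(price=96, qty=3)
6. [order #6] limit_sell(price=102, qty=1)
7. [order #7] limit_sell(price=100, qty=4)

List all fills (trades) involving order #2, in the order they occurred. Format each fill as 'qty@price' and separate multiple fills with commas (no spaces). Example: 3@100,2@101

Answer: 3@105

Derivation:
After op 1 [order #1] limit_buy(price=105, qty=3): fills=none; bids=[#1:3@105] asks=[-]
After op 2 [order #2] limit_sell(price=103, qty=9): fills=#1x#2:3@105; bids=[-] asks=[#2:6@103]
After op 3 [order #3] market_sell(qty=6): fills=none; bids=[-] asks=[#2:6@103]
After op 4 [order #4] limit_buy(price=99, qty=10): fills=none; bids=[#4:10@99] asks=[#2:6@103]
After op 5 [order #5] limit_buy(price=96, qty=3): fills=none; bids=[#4:10@99 #5:3@96] asks=[#2:6@103]
After op 6 [order #6] limit_sell(price=102, qty=1): fills=none; bids=[#4:10@99 #5:3@96] asks=[#6:1@102 #2:6@103]
After op 7 [order #7] limit_sell(price=100, qty=4): fills=none; bids=[#4:10@99 #5:3@96] asks=[#7:4@100 #6:1@102 #2:6@103]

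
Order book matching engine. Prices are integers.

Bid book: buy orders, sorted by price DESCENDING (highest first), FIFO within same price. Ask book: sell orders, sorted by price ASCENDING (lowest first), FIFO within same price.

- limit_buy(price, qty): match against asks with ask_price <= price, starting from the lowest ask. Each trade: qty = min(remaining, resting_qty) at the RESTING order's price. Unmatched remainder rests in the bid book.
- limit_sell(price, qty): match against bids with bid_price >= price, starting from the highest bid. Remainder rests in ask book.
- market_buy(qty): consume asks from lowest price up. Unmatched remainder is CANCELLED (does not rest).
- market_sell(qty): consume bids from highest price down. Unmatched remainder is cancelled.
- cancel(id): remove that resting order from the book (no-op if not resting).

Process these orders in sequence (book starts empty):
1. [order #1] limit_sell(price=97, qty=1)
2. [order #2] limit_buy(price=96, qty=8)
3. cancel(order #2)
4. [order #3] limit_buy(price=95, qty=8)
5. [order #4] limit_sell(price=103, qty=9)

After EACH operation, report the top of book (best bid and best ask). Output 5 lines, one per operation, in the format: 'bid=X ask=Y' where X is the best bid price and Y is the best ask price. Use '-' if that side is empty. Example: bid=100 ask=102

Answer: bid=- ask=97
bid=96 ask=97
bid=- ask=97
bid=95 ask=97
bid=95 ask=97

Derivation:
After op 1 [order #1] limit_sell(price=97, qty=1): fills=none; bids=[-] asks=[#1:1@97]
After op 2 [order #2] limit_buy(price=96, qty=8): fills=none; bids=[#2:8@96] asks=[#1:1@97]
After op 3 cancel(order #2): fills=none; bids=[-] asks=[#1:1@97]
After op 4 [order #3] limit_buy(price=95, qty=8): fills=none; bids=[#3:8@95] asks=[#1:1@97]
After op 5 [order #4] limit_sell(price=103, qty=9): fills=none; bids=[#3:8@95] asks=[#1:1@97 #4:9@103]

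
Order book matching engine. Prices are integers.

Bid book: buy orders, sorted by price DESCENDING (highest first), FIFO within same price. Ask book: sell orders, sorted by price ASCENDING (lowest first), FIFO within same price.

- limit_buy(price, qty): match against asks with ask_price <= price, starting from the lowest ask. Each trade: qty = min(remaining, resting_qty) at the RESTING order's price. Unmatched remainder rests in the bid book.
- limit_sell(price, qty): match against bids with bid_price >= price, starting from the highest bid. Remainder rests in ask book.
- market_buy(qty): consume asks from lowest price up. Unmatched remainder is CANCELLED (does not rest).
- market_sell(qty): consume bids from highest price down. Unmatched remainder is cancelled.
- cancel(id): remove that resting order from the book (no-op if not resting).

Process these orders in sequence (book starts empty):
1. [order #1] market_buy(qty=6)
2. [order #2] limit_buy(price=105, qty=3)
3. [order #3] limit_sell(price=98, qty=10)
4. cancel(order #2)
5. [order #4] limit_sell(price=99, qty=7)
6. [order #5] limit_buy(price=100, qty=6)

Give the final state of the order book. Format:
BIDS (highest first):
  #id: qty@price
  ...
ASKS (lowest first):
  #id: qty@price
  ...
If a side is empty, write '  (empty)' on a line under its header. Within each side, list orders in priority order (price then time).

Answer: BIDS (highest first):
  (empty)
ASKS (lowest first):
  #3: 1@98
  #4: 7@99

Derivation:
After op 1 [order #1] market_buy(qty=6): fills=none; bids=[-] asks=[-]
After op 2 [order #2] limit_buy(price=105, qty=3): fills=none; bids=[#2:3@105] asks=[-]
After op 3 [order #3] limit_sell(price=98, qty=10): fills=#2x#3:3@105; bids=[-] asks=[#3:7@98]
After op 4 cancel(order #2): fills=none; bids=[-] asks=[#3:7@98]
After op 5 [order #4] limit_sell(price=99, qty=7): fills=none; bids=[-] asks=[#3:7@98 #4:7@99]
After op 6 [order #5] limit_buy(price=100, qty=6): fills=#5x#3:6@98; bids=[-] asks=[#3:1@98 #4:7@99]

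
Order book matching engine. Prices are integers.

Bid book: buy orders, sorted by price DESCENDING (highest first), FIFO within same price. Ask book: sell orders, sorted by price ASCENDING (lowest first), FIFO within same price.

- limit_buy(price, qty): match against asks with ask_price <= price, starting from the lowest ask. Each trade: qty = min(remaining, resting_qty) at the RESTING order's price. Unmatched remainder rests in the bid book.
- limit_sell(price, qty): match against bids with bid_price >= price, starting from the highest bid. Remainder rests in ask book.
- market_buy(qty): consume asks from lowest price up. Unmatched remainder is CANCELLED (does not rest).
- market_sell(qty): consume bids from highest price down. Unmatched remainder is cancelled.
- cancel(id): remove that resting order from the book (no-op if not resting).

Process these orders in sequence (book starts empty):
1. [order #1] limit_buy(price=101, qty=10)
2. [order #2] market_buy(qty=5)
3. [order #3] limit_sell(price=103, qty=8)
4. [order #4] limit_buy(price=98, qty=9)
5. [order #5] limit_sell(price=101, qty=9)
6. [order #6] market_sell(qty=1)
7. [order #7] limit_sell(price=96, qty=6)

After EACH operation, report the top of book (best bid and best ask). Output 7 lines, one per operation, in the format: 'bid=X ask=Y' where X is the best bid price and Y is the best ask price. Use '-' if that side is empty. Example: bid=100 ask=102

Answer: bid=101 ask=-
bid=101 ask=-
bid=101 ask=103
bid=101 ask=103
bid=101 ask=103
bid=98 ask=103
bid=98 ask=103

Derivation:
After op 1 [order #1] limit_buy(price=101, qty=10): fills=none; bids=[#1:10@101] asks=[-]
After op 2 [order #2] market_buy(qty=5): fills=none; bids=[#1:10@101] asks=[-]
After op 3 [order #3] limit_sell(price=103, qty=8): fills=none; bids=[#1:10@101] asks=[#3:8@103]
After op 4 [order #4] limit_buy(price=98, qty=9): fills=none; bids=[#1:10@101 #4:9@98] asks=[#3:8@103]
After op 5 [order #5] limit_sell(price=101, qty=9): fills=#1x#5:9@101; bids=[#1:1@101 #4:9@98] asks=[#3:8@103]
After op 6 [order #6] market_sell(qty=1): fills=#1x#6:1@101; bids=[#4:9@98] asks=[#3:8@103]
After op 7 [order #7] limit_sell(price=96, qty=6): fills=#4x#7:6@98; bids=[#4:3@98] asks=[#3:8@103]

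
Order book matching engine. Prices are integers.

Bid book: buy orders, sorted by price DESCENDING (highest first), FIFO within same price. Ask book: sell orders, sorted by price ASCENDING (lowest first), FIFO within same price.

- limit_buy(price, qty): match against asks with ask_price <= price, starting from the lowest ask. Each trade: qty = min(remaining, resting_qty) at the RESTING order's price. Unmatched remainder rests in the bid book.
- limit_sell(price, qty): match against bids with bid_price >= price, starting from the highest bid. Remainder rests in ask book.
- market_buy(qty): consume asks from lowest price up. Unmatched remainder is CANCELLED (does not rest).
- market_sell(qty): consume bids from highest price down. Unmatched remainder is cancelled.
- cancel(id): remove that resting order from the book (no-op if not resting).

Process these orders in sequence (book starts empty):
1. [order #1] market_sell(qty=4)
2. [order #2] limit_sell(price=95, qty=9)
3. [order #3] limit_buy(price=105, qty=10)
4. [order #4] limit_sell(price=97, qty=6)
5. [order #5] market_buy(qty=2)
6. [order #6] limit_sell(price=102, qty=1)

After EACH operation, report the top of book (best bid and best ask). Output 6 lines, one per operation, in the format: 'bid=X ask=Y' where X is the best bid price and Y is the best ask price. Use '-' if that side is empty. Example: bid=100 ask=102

After op 1 [order #1] market_sell(qty=4): fills=none; bids=[-] asks=[-]
After op 2 [order #2] limit_sell(price=95, qty=9): fills=none; bids=[-] asks=[#2:9@95]
After op 3 [order #3] limit_buy(price=105, qty=10): fills=#3x#2:9@95; bids=[#3:1@105] asks=[-]
After op 4 [order #4] limit_sell(price=97, qty=6): fills=#3x#4:1@105; bids=[-] asks=[#4:5@97]
After op 5 [order #5] market_buy(qty=2): fills=#5x#4:2@97; bids=[-] asks=[#4:3@97]
After op 6 [order #6] limit_sell(price=102, qty=1): fills=none; bids=[-] asks=[#4:3@97 #6:1@102]

Answer: bid=- ask=-
bid=- ask=95
bid=105 ask=-
bid=- ask=97
bid=- ask=97
bid=- ask=97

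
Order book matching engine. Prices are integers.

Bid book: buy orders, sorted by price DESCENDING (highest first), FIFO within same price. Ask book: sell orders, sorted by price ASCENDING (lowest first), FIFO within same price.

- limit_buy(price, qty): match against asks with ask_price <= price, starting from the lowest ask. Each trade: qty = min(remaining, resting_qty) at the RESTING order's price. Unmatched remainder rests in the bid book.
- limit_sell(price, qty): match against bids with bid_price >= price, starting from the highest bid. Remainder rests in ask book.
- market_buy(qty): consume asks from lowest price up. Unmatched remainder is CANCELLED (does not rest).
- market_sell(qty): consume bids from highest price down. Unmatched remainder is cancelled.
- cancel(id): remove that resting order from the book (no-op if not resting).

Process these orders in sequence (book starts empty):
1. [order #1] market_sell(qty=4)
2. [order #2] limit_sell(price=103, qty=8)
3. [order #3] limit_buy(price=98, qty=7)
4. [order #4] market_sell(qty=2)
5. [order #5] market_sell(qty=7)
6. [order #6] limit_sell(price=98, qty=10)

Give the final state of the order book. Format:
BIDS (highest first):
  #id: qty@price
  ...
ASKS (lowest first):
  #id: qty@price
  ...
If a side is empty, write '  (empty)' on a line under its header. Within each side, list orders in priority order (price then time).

After op 1 [order #1] market_sell(qty=4): fills=none; bids=[-] asks=[-]
After op 2 [order #2] limit_sell(price=103, qty=8): fills=none; bids=[-] asks=[#2:8@103]
After op 3 [order #3] limit_buy(price=98, qty=7): fills=none; bids=[#3:7@98] asks=[#2:8@103]
After op 4 [order #4] market_sell(qty=2): fills=#3x#4:2@98; bids=[#3:5@98] asks=[#2:8@103]
After op 5 [order #5] market_sell(qty=7): fills=#3x#5:5@98; bids=[-] asks=[#2:8@103]
After op 6 [order #6] limit_sell(price=98, qty=10): fills=none; bids=[-] asks=[#6:10@98 #2:8@103]

Answer: BIDS (highest first):
  (empty)
ASKS (lowest first):
  #6: 10@98
  #2: 8@103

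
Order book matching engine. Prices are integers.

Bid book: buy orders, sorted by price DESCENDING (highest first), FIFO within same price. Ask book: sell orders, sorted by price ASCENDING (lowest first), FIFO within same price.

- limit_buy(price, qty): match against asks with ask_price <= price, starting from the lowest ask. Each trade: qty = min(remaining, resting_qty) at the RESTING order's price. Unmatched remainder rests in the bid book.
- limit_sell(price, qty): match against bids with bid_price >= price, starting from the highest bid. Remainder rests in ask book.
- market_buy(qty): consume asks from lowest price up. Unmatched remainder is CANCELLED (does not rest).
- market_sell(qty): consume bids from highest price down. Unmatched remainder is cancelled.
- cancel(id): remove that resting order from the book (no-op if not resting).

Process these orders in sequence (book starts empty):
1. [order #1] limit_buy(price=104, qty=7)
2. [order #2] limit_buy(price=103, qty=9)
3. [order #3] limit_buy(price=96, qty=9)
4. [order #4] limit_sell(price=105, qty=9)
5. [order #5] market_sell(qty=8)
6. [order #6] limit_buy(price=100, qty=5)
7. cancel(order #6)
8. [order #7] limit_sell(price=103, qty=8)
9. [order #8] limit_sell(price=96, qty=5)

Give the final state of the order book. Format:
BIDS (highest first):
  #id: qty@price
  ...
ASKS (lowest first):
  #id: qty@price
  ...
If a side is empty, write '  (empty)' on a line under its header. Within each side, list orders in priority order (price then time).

After op 1 [order #1] limit_buy(price=104, qty=7): fills=none; bids=[#1:7@104] asks=[-]
After op 2 [order #2] limit_buy(price=103, qty=9): fills=none; bids=[#1:7@104 #2:9@103] asks=[-]
After op 3 [order #3] limit_buy(price=96, qty=9): fills=none; bids=[#1:7@104 #2:9@103 #3:9@96] asks=[-]
After op 4 [order #4] limit_sell(price=105, qty=9): fills=none; bids=[#1:7@104 #2:9@103 #3:9@96] asks=[#4:9@105]
After op 5 [order #5] market_sell(qty=8): fills=#1x#5:7@104 #2x#5:1@103; bids=[#2:8@103 #3:9@96] asks=[#4:9@105]
After op 6 [order #6] limit_buy(price=100, qty=5): fills=none; bids=[#2:8@103 #6:5@100 #3:9@96] asks=[#4:9@105]
After op 7 cancel(order #6): fills=none; bids=[#2:8@103 #3:9@96] asks=[#4:9@105]
After op 8 [order #7] limit_sell(price=103, qty=8): fills=#2x#7:8@103; bids=[#3:9@96] asks=[#4:9@105]
After op 9 [order #8] limit_sell(price=96, qty=5): fills=#3x#8:5@96; bids=[#3:4@96] asks=[#4:9@105]

Answer: BIDS (highest first):
  #3: 4@96
ASKS (lowest first):
  #4: 9@105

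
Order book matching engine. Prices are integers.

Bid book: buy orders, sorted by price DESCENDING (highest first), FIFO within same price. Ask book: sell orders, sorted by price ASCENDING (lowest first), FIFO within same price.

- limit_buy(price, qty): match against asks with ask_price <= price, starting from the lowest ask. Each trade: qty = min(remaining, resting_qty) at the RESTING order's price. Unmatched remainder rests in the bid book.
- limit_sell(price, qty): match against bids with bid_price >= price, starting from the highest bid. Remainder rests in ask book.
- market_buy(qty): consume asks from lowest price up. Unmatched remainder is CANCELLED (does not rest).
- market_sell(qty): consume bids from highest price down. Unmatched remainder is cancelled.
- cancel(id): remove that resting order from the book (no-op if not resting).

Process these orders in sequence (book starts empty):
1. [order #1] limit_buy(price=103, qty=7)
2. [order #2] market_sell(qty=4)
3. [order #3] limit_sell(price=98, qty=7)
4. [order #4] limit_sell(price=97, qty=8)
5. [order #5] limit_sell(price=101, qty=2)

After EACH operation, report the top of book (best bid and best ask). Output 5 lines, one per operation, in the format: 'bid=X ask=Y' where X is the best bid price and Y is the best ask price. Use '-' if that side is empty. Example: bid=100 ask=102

Answer: bid=103 ask=-
bid=103 ask=-
bid=- ask=98
bid=- ask=97
bid=- ask=97

Derivation:
After op 1 [order #1] limit_buy(price=103, qty=7): fills=none; bids=[#1:7@103] asks=[-]
After op 2 [order #2] market_sell(qty=4): fills=#1x#2:4@103; bids=[#1:3@103] asks=[-]
After op 3 [order #3] limit_sell(price=98, qty=7): fills=#1x#3:3@103; bids=[-] asks=[#3:4@98]
After op 4 [order #4] limit_sell(price=97, qty=8): fills=none; bids=[-] asks=[#4:8@97 #3:4@98]
After op 5 [order #5] limit_sell(price=101, qty=2): fills=none; bids=[-] asks=[#4:8@97 #3:4@98 #5:2@101]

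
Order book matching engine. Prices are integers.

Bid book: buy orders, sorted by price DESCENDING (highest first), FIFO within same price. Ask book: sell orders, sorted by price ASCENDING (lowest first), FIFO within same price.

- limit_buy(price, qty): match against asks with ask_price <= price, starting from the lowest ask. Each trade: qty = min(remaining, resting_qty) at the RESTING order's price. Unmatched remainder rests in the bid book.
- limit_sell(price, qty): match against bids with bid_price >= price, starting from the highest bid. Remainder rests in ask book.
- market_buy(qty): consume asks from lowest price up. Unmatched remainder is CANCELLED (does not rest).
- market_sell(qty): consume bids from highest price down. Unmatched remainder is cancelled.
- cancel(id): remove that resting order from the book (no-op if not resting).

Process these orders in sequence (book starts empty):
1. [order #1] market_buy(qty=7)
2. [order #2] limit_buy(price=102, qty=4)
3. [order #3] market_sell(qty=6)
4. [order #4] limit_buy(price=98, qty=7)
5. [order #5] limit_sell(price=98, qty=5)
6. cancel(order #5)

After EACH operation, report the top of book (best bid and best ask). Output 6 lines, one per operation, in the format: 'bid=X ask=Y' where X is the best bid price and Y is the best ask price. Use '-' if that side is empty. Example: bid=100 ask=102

Answer: bid=- ask=-
bid=102 ask=-
bid=- ask=-
bid=98 ask=-
bid=98 ask=-
bid=98 ask=-

Derivation:
After op 1 [order #1] market_buy(qty=7): fills=none; bids=[-] asks=[-]
After op 2 [order #2] limit_buy(price=102, qty=4): fills=none; bids=[#2:4@102] asks=[-]
After op 3 [order #3] market_sell(qty=6): fills=#2x#3:4@102; bids=[-] asks=[-]
After op 4 [order #4] limit_buy(price=98, qty=7): fills=none; bids=[#4:7@98] asks=[-]
After op 5 [order #5] limit_sell(price=98, qty=5): fills=#4x#5:5@98; bids=[#4:2@98] asks=[-]
After op 6 cancel(order #5): fills=none; bids=[#4:2@98] asks=[-]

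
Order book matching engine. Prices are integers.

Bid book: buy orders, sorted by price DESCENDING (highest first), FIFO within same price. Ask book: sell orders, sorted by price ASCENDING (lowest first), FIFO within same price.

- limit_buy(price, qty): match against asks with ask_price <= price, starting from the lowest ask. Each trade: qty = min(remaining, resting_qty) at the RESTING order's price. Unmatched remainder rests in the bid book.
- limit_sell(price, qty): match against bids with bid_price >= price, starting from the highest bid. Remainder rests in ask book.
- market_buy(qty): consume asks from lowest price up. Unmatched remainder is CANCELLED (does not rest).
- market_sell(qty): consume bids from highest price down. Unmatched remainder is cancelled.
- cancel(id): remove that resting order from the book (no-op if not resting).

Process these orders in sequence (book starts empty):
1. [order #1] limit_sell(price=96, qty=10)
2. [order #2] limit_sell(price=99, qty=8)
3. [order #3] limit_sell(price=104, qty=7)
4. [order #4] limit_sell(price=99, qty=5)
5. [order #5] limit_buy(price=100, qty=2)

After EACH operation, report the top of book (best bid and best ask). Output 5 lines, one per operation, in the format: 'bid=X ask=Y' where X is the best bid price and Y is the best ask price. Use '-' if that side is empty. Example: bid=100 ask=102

Answer: bid=- ask=96
bid=- ask=96
bid=- ask=96
bid=- ask=96
bid=- ask=96

Derivation:
After op 1 [order #1] limit_sell(price=96, qty=10): fills=none; bids=[-] asks=[#1:10@96]
After op 2 [order #2] limit_sell(price=99, qty=8): fills=none; bids=[-] asks=[#1:10@96 #2:8@99]
After op 3 [order #3] limit_sell(price=104, qty=7): fills=none; bids=[-] asks=[#1:10@96 #2:8@99 #3:7@104]
After op 4 [order #4] limit_sell(price=99, qty=5): fills=none; bids=[-] asks=[#1:10@96 #2:8@99 #4:5@99 #3:7@104]
After op 5 [order #5] limit_buy(price=100, qty=2): fills=#5x#1:2@96; bids=[-] asks=[#1:8@96 #2:8@99 #4:5@99 #3:7@104]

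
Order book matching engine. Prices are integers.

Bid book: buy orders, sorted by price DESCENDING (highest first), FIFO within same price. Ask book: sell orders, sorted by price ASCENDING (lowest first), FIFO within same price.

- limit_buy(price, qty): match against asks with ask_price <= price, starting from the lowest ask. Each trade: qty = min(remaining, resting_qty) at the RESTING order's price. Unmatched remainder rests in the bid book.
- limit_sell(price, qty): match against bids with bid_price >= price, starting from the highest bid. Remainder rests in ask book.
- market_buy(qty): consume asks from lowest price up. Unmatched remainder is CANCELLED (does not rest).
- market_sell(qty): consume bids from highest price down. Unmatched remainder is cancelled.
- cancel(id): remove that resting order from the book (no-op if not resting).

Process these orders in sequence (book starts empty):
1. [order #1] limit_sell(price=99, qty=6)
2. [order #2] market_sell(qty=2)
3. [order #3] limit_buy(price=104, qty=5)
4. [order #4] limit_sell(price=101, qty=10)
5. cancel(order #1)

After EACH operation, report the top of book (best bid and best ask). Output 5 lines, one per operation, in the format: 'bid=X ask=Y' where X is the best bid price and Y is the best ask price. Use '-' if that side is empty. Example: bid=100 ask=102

Answer: bid=- ask=99
bid=- ask=99
bid=- ask=99
bid=- ask=99
bid=- ask=101

Derivation:
After op 1 [order #1] limit_sell(price=99, qty=6): fills=none; bids=[-] asks=[#1:6@99]
After op 2 [order #2] market_sell(qty=2): fills=none; bids=[-] asks=[#1:6@99]
After op 3 [order #3] limit_buy(price=104, qty=5): fills=#3x#1:5@99; bids=[-] asks=[#1:1@99]
After op 4 [order #4] limit_sell(price=101, qty=10): fills=none; bids=[-] asks=[#1:1@99 #4:10@101]
After op 5 cancel(order #1): fills=none; bids=[-] asks=[#4:10@101]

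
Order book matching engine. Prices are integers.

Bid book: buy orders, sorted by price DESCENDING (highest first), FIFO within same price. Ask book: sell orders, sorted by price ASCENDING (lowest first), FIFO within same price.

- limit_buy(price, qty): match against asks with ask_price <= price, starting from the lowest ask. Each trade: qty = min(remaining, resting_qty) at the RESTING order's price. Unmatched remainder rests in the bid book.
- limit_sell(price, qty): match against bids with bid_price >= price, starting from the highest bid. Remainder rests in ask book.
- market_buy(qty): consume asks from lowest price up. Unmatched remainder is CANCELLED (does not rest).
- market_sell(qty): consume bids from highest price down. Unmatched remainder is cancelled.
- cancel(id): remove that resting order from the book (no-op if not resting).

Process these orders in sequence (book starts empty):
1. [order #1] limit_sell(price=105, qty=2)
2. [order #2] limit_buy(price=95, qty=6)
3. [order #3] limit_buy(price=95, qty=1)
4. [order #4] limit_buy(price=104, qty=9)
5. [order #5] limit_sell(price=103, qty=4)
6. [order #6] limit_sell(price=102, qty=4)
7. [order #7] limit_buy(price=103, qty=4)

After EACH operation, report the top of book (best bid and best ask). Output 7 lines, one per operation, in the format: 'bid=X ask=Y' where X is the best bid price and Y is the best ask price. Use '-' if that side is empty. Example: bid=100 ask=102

Answer: bid=- ask=105
bid=95 ask=105
bid=95 ask=105
bid=104 ask=105
bid=104 ask=105
bid=104 ask=105
bid=104 ask=105

Derivation:
After op 1 [order #1] limit_sell(price=105, qty=2): fills=none; bids=[-] asks=[#1:2@105]
After op 2 [order #2] limit_buy(price=95, qty=6): fills=none; bids=[#2:6@95] asks=[#1:2@105]
After op 3 [order #3] limit_buy(price=95, qty=1): fills=none; bids=[#2:6@95 #3:1@95] asks=[#1:2@105]
After op 4 [order #4] limit_buy(price=104, qty=9): fills=none; bids=[#4:9@104 #2:6@95 #3:1@95] asks=[#1:2@105]
After op 5 [order #5] limit_sell(price=103, qty=4): fills=#4x#5:4@104; bids=[#4:5@104 #2:6@95 #3:1@95] asks=[#1:2@105]
After op 6 [order #6] limit_sell(price=102, qty=4): fills=#4x#6:4@104; bids=[#4:1@104 #2:6@95 #3:1@95] asks=[#1:2@105]
After op 7 [order #7] limit_buy(price=103, qty=4): fills=none; bids=[#4:1@104 #7:4@103 #2:6@95 #3:1@95] asks=[#1:2@105]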